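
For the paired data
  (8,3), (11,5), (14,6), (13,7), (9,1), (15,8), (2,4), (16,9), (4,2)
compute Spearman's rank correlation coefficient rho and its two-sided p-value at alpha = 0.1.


Step 1: Rank x and y separately (midranks; no ties here).
rank(x): 8->3, 11->5, 14->7, 13->6, 9->4, 15->8, 2->1, 16->9, 4->2
rank(y): 3->3, 5->5, 6->6, 7->7, 1->1, 8->8, 4->4, 9->9, 2->2
Step 2: d_i = R_x(i) - R_y(i); compute d_i^2.
  (3-3)^2=0, (5-5)^2=0, (7-6)^2=1, (6-7)^2=1, (4-1)^2=9, (8-8)^2=0, (1-4)^2=9, (9-9)^2=0, (2-2)^2=0
sum(d^2) = 20.
Step 3: rho = 1 - 6*20 / (9*(9^2 - 1)) = 1 - 120/720 = 0.833333.
Step 4: Under H0, t = rho * sqrt((n-2)/(1-rho^2)) = 3.9886 ~ t(7).
Step 5: Two-sided p-value from the t-distribution with 7 df = 0.005266.
Step 6: alpha = 0.1. reject H0.

rho = 0.8333, p = 0.005266, reject H0 at alpha = 0.1.


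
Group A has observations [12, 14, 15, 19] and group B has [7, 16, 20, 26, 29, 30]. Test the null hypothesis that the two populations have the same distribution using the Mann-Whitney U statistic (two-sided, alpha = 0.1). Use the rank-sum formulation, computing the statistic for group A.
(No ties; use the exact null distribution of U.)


Step 1: Combine and sort all 10 observations; assign midranks.
sorted (value, group): (7,Y), (12,X), (14,X), (15,X), (16,Y), (19,X), (20,Y), (26,Y), (29,Y), (30,Y)
ranks: 7->1, 12->2, 14->3, 15->4, 16->5, 19->6, 20->7, 26->8, 29->9, 30->10
Step 2: Rank sum for X: R1 = 2 + 3 + 4 + 6 = 15.
Step 3: U_X = R1 - n1(n1+1)/2 = 15 - 4*5/2 = 15 - 10 = 5.
       U_Y = n1*n2 - U_X = 24 - 5 = 19.
Step 4: No ties, so the exact null distribution of U (based on enumerating the C(10,4) = 210 equally likely rank assignments) gives the two-sided p-value.
Step 5: p-value = 0.171429; compare to alpha = 0.1. fail to reject H0.

U_X = 5, p = 0.171429, fail to reject H0 at alpha = 0.1.


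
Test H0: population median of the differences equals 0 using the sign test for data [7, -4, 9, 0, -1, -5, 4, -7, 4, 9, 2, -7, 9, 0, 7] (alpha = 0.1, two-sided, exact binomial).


Step 1: Discard zero differences. Original n = 15; n_eff = number of nonzero differences = 13.
Nonzero differences (with sign): +7, -4, +9, -1, -5, +4, -7, +4, +9, +2, -7, +9, +7
Step 2: Count signs: positive = 8, negative = 5.
Step 3: Under H0: P(positive) = 0.5, so the number of positives S ~ Bin(13, 0.5).
Step 4: Two-sided exact p-value = sum of Bin(13,0.5) probabilities at or below the observed probability = 0.581055.
Step 5: alpha = 0.1. fail to reject H0.

n_eff = 13, pos = 8, neg = 5, p = 0.581055, fail to reject H0.


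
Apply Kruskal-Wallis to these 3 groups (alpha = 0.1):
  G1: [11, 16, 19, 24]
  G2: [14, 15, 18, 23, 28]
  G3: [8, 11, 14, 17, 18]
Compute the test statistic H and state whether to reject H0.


Step 1: Combine all N = 14 observations and assign midranks.
sorted (value, group, rank): (8,G3,1), (11,G1,2.5), (11,G3,2.5), (14,G2,4.5), (14,G3,4.5), (15,G2,6), (16,G1,7), (17,G3,8), (18,G2,9.5), (18,G3,9.5), (19,G1,11), (23,G2,12), (24,G1,13), (28,G2,14)
Step 2: Sum ranks within each group.
R_1 = 33.5 (n_1 = 4)
R_2 = 46 (n_2 = 5)
R_3 = 25.5 (n_3 = 5)
Step 3: H = 12/(N(N+1)) * sum(R_i^2/n_i) - 3(N+1)
     = 12/(14*15) * (33.5^2/4 + 46^2/5 + 25.5^2/5) - 3*15
     = 0.057143 * 833.812 - 45
     = 2.646429.
Step 4: Ties present; correction factor C = 1 - 18/(14^3 - 14) = 0.993407. Corrected H = 2.646429 / 0.993407 = 2.663993.
Step 5: Under H0, H ~ chi^2(2); p-value = 0.263950.
Step 6: alpha = 0.1. fail to reject H0.

H = 2.6640, df = 2, p = 0.263950, fail to reject H0.


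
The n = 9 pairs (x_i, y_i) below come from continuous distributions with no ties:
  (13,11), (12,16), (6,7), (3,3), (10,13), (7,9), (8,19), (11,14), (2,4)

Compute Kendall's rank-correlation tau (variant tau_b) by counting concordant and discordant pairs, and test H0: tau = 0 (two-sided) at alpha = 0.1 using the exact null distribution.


Step 1: Enumerate the 36 unordered pairs (i,j) with i<j and classify each by sign(x_j-x_i) * sign(y_j-y_i).
  (1,2):dx=-1,dy=+5->D; (1,3):dx=-7,dy=-4->C; (1,4):dx=-10,dy=-8->C; (1,5):dx=-3,dy=+2->D
  (1,6):dx=-6,dy=-2->C; (1,7):dx=-5,dy=+8->D; (1,8):dx=-2,dy=+3->D; (1,9):dx=-11,dy=-7->C
  (2,3):dx=-6,dy=-9->C; (2,4):dx=-9,dy=-13->C; (2,5):dx=-2,dy=-3->C; (2,6):dx=-5,dy=-7->C
  (2,7):dx=-4,dy=+3->D; (2,8):dx=-1,dy=-2->C; (2,9):dx=-10,dy=-12->C; (3,4):dx=-3,dy=-4->C
  (3,5):dx=+4,dy=+6->C; (3,6):dx=+1,dy=+2->C; (3,7):dx=+2,dy=+12->C; (3,8):dx=+5,dy=+7->C
  (3,9):dx=-4,dy=-3->C; (4,5):dx=+7,dy=+10->C; (4,6):dx=+4,dy=+6->C; (4,7):dx=+5,dy=+16->C
  (4,8):dx=+8,dy=+11->C; (4,9):dx=-1,dy=+1->D; (5,6):dx=-3,dy=-4->C; (5,7):dx=-2,dy=+6->D
  (5,8):dx=+1,dy=+1->C; (5,9):dx=-8,dy=-9->C; (6,7):dx=+1,dy=+10->C; (6,8):dx=+4,dy=+5->C
  (6,9):dx=-5,dy=-5->C; (7,8):dx=+3,dy=-5->D; (7,9):dx=-6,dy=-15->C; (8,9):dx=-9,dy=-10->C
Step 2: C = 28, D = 8, total pairs = 36.
Step 3: tau = (C - D)/(n(n-1)/2) = (28 - 8)/36 = 0.555556.
Step 4: Exact two-sided p-value (enumerate n! = 362880 permutations of y under H0): p = 0.044615.
Step 5: alpha = 0.1. reject H0.

tau_b = 0.5556 (C=28, D=8), p = 0.044615, reject H0.


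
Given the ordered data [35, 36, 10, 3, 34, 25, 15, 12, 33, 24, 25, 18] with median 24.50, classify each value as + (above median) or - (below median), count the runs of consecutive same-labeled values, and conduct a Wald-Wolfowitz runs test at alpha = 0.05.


Step 1: Compute median = 24.50; label A = above, B = below.
Labels in order: AABBAABBABAB  (n_A = 6, n_B = 6)
Step 2: Count runs R = 8.
Step 3: Under H0 (random ordering), E[R] = 2*n_A*n_B/(n_A+n_B) + 1 = 2*6*6/12 + 1 = 7.0000.
        Var[R] = 2*n_A*n_B*(2*n_A*n_B - n_A - n_B) / ((n_A+n_B)^2 * (n_A+n_B-1)) = 4320/1584 = 2.7273.
        SD[R] = 1.6514.
Step 4: Continuity-corrected z = (R - 0.5 - E[R]) / SD[R] = (8 - 0.5 - 7.0000) / 1.6514 = 0.3028.
Step 5: Two-sided p-value via normal approximation = 2*(1 - Phi(|z|)) = 0.762069.
Step 6: alpha = 0.05. fail to reject H0.

R = 8, z = 0.3028, p = 0.762069, fail to reject H0.


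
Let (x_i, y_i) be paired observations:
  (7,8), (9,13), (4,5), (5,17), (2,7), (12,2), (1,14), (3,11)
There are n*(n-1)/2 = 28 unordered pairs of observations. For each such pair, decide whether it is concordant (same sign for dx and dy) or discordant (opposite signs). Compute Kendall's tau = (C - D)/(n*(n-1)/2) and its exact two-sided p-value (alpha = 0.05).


Step 1: Enumerate the 28 unordered pairs (i,j) with i<j and classify each by sign(x_j-x_i) * sign(y_j-y_i).
  (1,2):dx=+2,dy=+5->C; (1,3):dx=-3,dy=-3->C; (1,4):dx=-2,dy=+9->D; (1,5):dx=-5,dy=-1->C
  (1,6):dx=+5,dy=-6->D; (1,7):dx=-6,dy=+6->D; (1,8):dx=-4,dy=+3->D; (2,3):dx=-5,dy=-8->C
  (2,4):dx=-4,dy=+4->D; (2,5):dx=-7,dy=-6->C; (2,6):dx=+3,dy=-11->D; (2,7):dx=-8,dy=+1->D
  (2,8):dx=-6,dy=-2->C; (3,4):dx=+1,dy=+12->C; (3,5):dx=-2,dy=+2->D; (3,6):dx=+8,dy=-3->D
  (3,7):dx=-3,dy=+9->D; (3,8):dx=-1,dy=+6->D; (4,5):dx=-3,dy=-10->C; (4,6):dx=+7,dy=-15->D
  (4,7):dx=-4,dy=-3->C; (4,8):dx=-2,dy=-6->C; (5,6):dx=+10,dy=-5->D; (5,7):dx=-1,dy=+7->D
  (5,8):dx=+1,dy=+4->C; (6,7):dx=-11,dy=+12->D; (6,8):dx=-9,dy=+9->D; (7,8):dx=+2,dy=-3->D
Step 2: C = 11, D = 17, total pairs = 28.
Step 3: tau = (C - D)/(n(n-1)/2) = (11 - 17)/28 = -0.214286.
Step 4: Exact two-sided p-value (enumerate n! = 40320 permutations of y under H0): p = 0.548413.
Step 5: alpha = 0.05. fail to reject H0.

tau_b = -0.2143 (C=11, D=17), p = 0.548413, fail to reject H0.


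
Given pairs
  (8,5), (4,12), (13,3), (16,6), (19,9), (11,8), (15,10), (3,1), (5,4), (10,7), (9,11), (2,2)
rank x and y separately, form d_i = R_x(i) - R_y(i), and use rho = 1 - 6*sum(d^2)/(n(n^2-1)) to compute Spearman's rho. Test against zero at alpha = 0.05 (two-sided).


Step 1: Rank x and y separately (midranks; no ties here).
rank(x): 8->5, 4->3, 13->9, 16->11, 19->12, 11->8, 15->10, 3->2, 5->4, 10->7, 9->6, 2->1
rank(y): 5->5, 12->12, 3->3, 6->6, 9->9, 8->8, 10->10, 1->1, 4->4, 7->7, 11->11, 2->2
Step 2: d_i = R_x(i) - R_y(i); compute d_i^2.
  (5-5)^2=0, (3-12)^2=81, (9-3)^2=36, (11-6)^2=25, (12-9)^2=9, (8-8)^2=0, (10-10)^2=0, (2-1)^2=1, (4-4)^2=0, (7-7)^2=0, (6-11)^2=25, (1-2)^2=1
sum(d^2) = 178.
Step 3: rho = 1 - 6*178 / (12*(12^2 - 1)) = 1 - 1068/1716 = 0.377622.
Step 4: Under H0, t = rho * sqrt((n-2)/(1-rho^2)) = 1.2896 ~ t(10).
Step 5: Two-sided p-value from the t-distribution with 10 df = 0.226206.
Step 6: alpha = 0.05. fail to reject H0.

rho = 0.3776, p = 0.226206, fail to reject H0 at alpha = 0.05.


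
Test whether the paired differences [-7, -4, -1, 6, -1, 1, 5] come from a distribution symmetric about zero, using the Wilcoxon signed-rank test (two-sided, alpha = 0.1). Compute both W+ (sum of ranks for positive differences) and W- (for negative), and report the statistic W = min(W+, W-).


Step 1: Drop any zero differences (none here) and take |d_i|.
|d| = [7, 4, 1, 6, 1, 1, 5]
Step 2: Midrank |d_i| (ties get averaged ranks).
ranks: |7|->7, |4|->4, |1|->2, |6|->6, |1|->2, |1|->2, |5|->5
Step 3: Attach original signs; sum ranks with positive sign and with negative sign.
W+ = 6 + 2 + 5 = 13
W- = 7 + 4 + 2 + 2 = 15
(Check: W+ + W- = 28 should equal n(n+1)/2 = 28.)
Step 4: Test statistic W = min(W+, W-) = 13.
Step 5: Ties in |d|, so use the tie-corrected normal approximation.
        E[W] = n(n+1)/4 = 7*8/4 = 14.
        Tie groups: |d|=1 (t=3); sum(t^3 - t) = 24.
        Var[W] = n(n+1)(2n+1)/24 - sum(t^3-t)/48 = 840/24 - 24/48 = 34.5.
        z = (W - E[W]) / sqrt(Var[W]) = (13 - 14) / 5.8737 = -0.1703.
        Two-sided p = 2*Phi(z) = 0.864813.
Step 6: alpha = 0.1. fail to reject H0.

W+ = 13, W- = 15, W = min = 13, p = 0.864813, fail to reject H0.


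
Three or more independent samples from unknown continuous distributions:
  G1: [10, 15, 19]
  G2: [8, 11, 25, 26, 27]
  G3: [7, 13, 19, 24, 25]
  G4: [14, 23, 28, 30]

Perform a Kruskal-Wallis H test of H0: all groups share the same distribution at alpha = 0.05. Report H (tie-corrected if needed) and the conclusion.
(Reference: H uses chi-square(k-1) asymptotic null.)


Step 1: Combine all N = 17 observations and assign midranks.
sorted (value, group, rank): (7,G3,1), (8,G2,2), (10,G1,3), (11,G2,4), (13,G3,5), (14,G4,6), (15,G1,7), (19,G1,8.5), (19,G3,8.5), (23,G4,10), (24,G3,11), (25,G2,12.5), (25,G3,12.5), (26,G2,14), (27,G2,15), (28,G4,16), (30,G4,17)
Step 2: Sum ranks within each group.
R_1 = 18.5 (n_1 = 3)
R_2 = 47.5 (n_2 = 5)
R_3 = 38 (n_3 = 5)
R_4 = 49 (n_4 = 4)
Step 3: H = 12/(N(N+1)) * sum(R_i^2/n_i) - 3(N+1)
     = 12/(17*18) * (18.5^2/3 + 47.5^2/5 + 38^2/5 + 49^2/4) - 3*18
     = 0.039216 * 1454.38 - 54
     = 3.034641.
Step 4: Ties present; correction factor C = 1 - 12/(17^3 - 17) = 0.997549. Corrected H = 3.034641 / 0.997549 = 3.042097.
Step 5: Under H0, H ~ chi^2(3); p-value = 0.385180.
Step 6: alpha = 0.05. fail to reject H0.

H = 3.0421, df = 3, p = 0.385180, fail to reject H0.


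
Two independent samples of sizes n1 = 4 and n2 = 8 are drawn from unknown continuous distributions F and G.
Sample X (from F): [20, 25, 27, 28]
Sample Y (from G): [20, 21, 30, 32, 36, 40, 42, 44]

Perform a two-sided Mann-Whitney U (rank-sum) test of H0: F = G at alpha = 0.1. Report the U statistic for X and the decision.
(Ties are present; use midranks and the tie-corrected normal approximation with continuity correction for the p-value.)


Step 1: Combine and sort all 12 observations; assign midranks.
sorted (value, group): (20,X), (20,Y), (21,Y), (25,X), (27,X), (28,X), (30,Y), (32,Y), (36,Y), (40,Y), (42,Y), (44,Y)
ranks: 20->1.5, 20->1.5, 21->3, 25->4, 27->5, 28->6, 30->7, 32->8, 36->9, 40->10, 42->11, 44->12
Step 2: Rank sum for X: R1 = 1.5 + 4 + 5 + 6 = 16.5.
Step 3: U_X = R1 - n1(n1+1)/2 = 16.5 - 4*5/2 = 16.5 - 10 = 6.5.
       U_Y = n1*n2 - U_X = 32 - 6.5 = 25.5.
Step 4: Ties are present, so use the tie-corrected normal approximation (with continuity correction) for the p-value.
Step 5: p-value = 0.125707; compare to alpha = 0.1. fail to reject H0.

U_X = 6.5, p = 0.125707, fail to reject H0 at alpha = 0.1.


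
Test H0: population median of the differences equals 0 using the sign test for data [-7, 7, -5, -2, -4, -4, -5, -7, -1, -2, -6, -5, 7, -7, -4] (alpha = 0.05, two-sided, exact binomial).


Step 1: Discard zero differences. Original n = 15; n_eff = number of nonzero differences = 15.
Nonzero differences (with sign): -7, +7, -5, -2, -4, -4, -5, -7, -1, -2, -6, -5, +7, -7, -4
Step 2: Count signs: positive = 2, negative = 13.
Step 3: Under H0: P(positive) = 0.5, so the number of positives S ~ Bin(15, 0.5).
Step 4: Two-sided exact p-value = sum of Bin(15,0.5) probabilities at or below the observed probability = 0.007385.
Step 5: alpha = 0.05. reject H0.

n_eff = 15, pos = 2, neg = 13, p = 0.007385, reject H0.


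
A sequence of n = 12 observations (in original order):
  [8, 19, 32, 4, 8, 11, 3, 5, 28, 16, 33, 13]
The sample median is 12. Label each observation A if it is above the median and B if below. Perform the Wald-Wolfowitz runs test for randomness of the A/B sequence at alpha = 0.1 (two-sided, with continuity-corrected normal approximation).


Step 1: Compute median = 12; label A = above, B = below.
Labels in order: BAABBBBBAAAA  (n_A = 6, n_B = 6)
Step 2: Count runs R = 4.
Step 3: Under H0 (random ordering), E[R] = 2*n_A*n_B/(n_A+n_B) + 1 = 2*6*6/12 + 1 = 7.0000.
        Var[R] = 2*n_A*n_B*(2*n_A*n_B - n_A - n_B) / ((n_A+n_B)^2 * (n_A+n_B-1)) = 4320/1584 = 2.7273.
        SD[R] = 1.6514.
Step 4: Continuity-corrected z = (R + 0.5 - E[R]) / SD[R] = (4 + 0.5 - 7.0000) / 1.6514 = -1.5138.
Step 5: Two-sided p-value via normal approximation = 2*(1 - Phi(|z|)) = 0.130070.
Step 6: alpha = 0.1. fail to reject H0.

R = 4, z = -1.5138, p = 0.130070, fail to reject H0.


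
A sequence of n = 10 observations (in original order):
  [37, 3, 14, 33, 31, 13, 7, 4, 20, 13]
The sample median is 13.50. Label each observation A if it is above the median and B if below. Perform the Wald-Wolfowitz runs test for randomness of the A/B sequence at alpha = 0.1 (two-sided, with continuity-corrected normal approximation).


Step 1: Compute median = 13.50; label A = above, B = below.
Labels in order: ABAAABBBAB  (n_A = 5, n_B = 5)
Step 2: Count runs R = 6.
Step 3: Under H0 (random ordering), E[R] = 2*n_A*n_B/(n_A+n_B) + 1 = 2*5*5/10 + 1 = 6.0000.
        Var[R] = 2*n_A*n_B*(2*n_A*n_B - n_A - n_B) / ((n_A+n_B)^2 * (n_A+n_B-1)) = 2000/900 = 2.2222.
        SD[R] = 1.4907.
Step 4: R = E[R], so z = 0 with no continuity correction.
Step 5: Two-sided p-value via normal approximation = 2*(1 - Phi(|z|)) = 1.000000.
Step 6: alpha = 0.1. fail to reject H0.

R = 6, z = 0.0000, p = 1.000000, fail to reject H0.


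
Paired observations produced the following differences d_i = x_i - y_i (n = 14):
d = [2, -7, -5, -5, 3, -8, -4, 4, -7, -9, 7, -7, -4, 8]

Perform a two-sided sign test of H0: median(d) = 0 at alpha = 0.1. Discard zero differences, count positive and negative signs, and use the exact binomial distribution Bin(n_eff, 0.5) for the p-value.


Step 1: Discard zero differences. Original n = 14; n_eff = number of nonzero differences = 14.
Nonzero differences (with sign): +2, -7, -5, -5, +3, -8, -4, +4, -7, -9, +7, -7, -4, +8
Step 2: Count signs: positive = 5, negative = 9.
Step 3: Under H0: P(positive) = 0.5, so the number of positives S ~ Bin(14, 0.5).
Step 4: Two-sided exact p-value = sum of Bin(14,0.5) probabilities at or below the observed probability = 0.423950.
Step 5: alpha = 0.1. fail to reject H0.

n_eff = 14, pos = 5, neg = 9, p = 0.423950, fail to reject H0.


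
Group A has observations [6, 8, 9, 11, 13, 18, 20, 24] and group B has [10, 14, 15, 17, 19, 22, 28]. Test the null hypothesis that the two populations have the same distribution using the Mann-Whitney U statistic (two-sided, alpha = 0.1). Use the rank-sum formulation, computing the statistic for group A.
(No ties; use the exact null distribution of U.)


Step 1: Combine and sort all 15 observations; assign midranks.
sorted (value, group): (6,X), (8,X), (9,X), (10,Y), (11,X), (13,X), (14,Y), (15,Y), (17,Y), (18,X), (19,Y), (20,X), (22,Y), (24,X), (28,Y)
ranks: 6->1, 8->2, 9->3, 10->4, 11->5, 13->6, 14->7, 15->8, 17->9, 18->10, 19->11, 20->12, 22->13, 24->14, 28->15
Step 2: Rank sum for X: R1 = 1 + 2 + 3 + 5 + 6 + 10 + 12 + 14 = 53.
Step 3: U_X = R1 - n1(n1+1)/2 = 53 - 8*9/2 = 53 - 36 = 17.
       U_Y = n1*n2 - U_X = 56 - 17 = 39.
Step 4: No ties, so the exact null distribution of U (based on enumerating the C(15,8) = 6435 equally likely rank assignments) gives the two-sided p-value.
Step 5: p-value = 0.231857; compare to alpha = 0.1. fail to reject H0.

U_X = 17, p = 0.231857, fail to reject H0 at alpha = 0.1.


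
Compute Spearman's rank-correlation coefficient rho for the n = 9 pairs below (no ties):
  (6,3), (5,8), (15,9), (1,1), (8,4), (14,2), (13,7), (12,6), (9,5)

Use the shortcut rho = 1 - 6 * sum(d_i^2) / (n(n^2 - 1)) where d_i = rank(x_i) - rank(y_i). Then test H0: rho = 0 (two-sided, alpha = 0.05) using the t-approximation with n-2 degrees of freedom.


Step 1: Rank x and y separately (midranks; no ties here).
rank(x): 6->3, 5->2, 15->9, 1->1, 8->4, 14->8, 13->7, 12->6, 9->5
rank(y): 3->3, 8->8, 9->9, 1->1, 4->4, 2->2, 7->7, 6->6, 5->5
Step 2: d_i = R_x(i) - R_y(i); compute d_i^2.
  (3-3)^2=0, (2-8)^2=36, (9-9)^2=0, (1-1)^2=0, (4-4)^2=0, (8-2)^2=36, (7-7)^2=0, (6-6)^2=0, (5-5)^2=0
sum(d^2) = 72.
Step 3: rho = 1 - 6*72 / (9*(9^2 - 1)) = 1 - 432/720 = 0.400000.
Step 4: Under H0, t = rho * sqrt((n-2)/(1-rho^2)) = 1.1547 ~ t(7).
Step 5: Two-sided p-value from the t-distribution with 7 df = 0.286105.
Step 6: alpha = 0.05. fail to reject H0.

rho = 0.4000, p = 0.286105, fail to reject H0 at alpha = 0.05.


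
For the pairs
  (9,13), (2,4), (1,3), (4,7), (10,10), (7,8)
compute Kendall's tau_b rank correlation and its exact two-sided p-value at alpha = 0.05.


Step 1: Enumerate the 15 unordered pairs (i,j) with i<j and classify each by sign(x_j-x_i) * sign(y_j-y_i).
  (1,2):dx=-7,dy=-9->C; (1,3):dx=-8,dy=-10->C; (1,4):dx=-5,dy=-6->C; (1,5):dx=+1,dy=-3->D
  (1,6):dx=-2,dy=-5->C; (2,3):dx=-1,dy=-1->C; (2,4):dx=+2,dy=+3->C; (2,5):dx=+8,dy=+6->C
  (2,6):dx=+5,dy=+4->C; (3,4):dx=+3,dy=+4->C; (3,5):dx=+9,dy=+7->C; (3,6):dx=+6,dy=+5->C
  (4,5):dx=+6,dy=+3->C; (4,6):dx=+3,dy=+1->C; (5,6):dx=-3,dy=-2->C
Step 2: C = 14, D = 1, total pairs = 15.
Step 3: tau = (C - D)/(n(n-1)/2) = (14 - 1)/15 = 0.866667.
Step 4: Exact two-sided p-value (enumerate n! = 720 permutations of y under H0): p = 0.016667.
Step 5: alpha = 0.05. reject H0.

tau_b = 0.8667 (C=14, D=1), p = 0.016667, reject H0.


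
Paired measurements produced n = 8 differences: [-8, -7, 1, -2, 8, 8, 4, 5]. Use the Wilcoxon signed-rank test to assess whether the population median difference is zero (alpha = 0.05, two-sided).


Step 1: Drop any zero differences (none here) and take |d_i|.
|d| = [8, 7, 1, 2, 8, 8, 4, 5]
Step 2: Midrank |d_i| (ties get averaged ranks).
ranks: |8|->7, |7|->5, |1|->1, |2|->2, |8|->7, |8|->7, |4|->3, |5|->4
Step 3: Attach original signs; sum ranks with positive sign and with negative sign.
W+ = 1 + 7 + 7 + 3 + 4 = 22
W- = 7 + 5 + 2 = 14
(Check: W+ + W- = 36 should equal n(n+1)/2 = 36.)
Step 4: Test statistic W = min(W+, W-) = 14.
Step 5: Ties in |d|, so use the tie-corrected normal approximation.
        E[W] = n(n+1)/4 = 8*9/4 = 18.
        Tie groups: |d|=8 (t=3); sum(t^3 - t) = 24.
        Var[W] = n(n+1)(2n+1)/24 - sum(t^3-t)/48 = 1224/24 - 24/48 = 50.5.
        z = (W - E[W]) / sqrt(Var[W]) = (14 - 18) / 7.1063 = -0.5629.
        Two-sided p = 2*Phi(z) = 0.573518.
Step 6: alpha = 0.05. fail to reject H0.

W+ = 22, W- = 14, W = min = 14, p = 0.573518, fail to reject H0.


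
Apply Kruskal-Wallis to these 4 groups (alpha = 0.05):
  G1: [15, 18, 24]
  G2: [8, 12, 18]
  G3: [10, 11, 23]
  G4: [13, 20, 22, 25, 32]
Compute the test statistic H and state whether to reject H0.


Step 1: Combine all N = 14 observations and assign midranks.
sorted (value, group, rank): (8,G2,1), (10,G3,2), (11,G3,3), (12,G2,4), (13,G4,5), (15,G1,6), (18,G1,7.5), (18,G2,7.5), (20,G4,9), (22,G4,10), (23,G3,11), (24,G1,12), (25,G4,13), (32,G4,14)
Step 2: Sum ranks within each group.
R_1 = 25.5 (n_1 = 3)
R_2 = 12.5 (n_2 = 3)
R_3 = 16 (n_3 = 3)
R_4 = 51 (n_4 = 5)
Step 3: H = 12/(N(N+1)) * sum(R_i^2/n_i) - 3(N+1)
     = 12/(14*15) * (25.5^2/3 + 12.5^2/3 + 16^2/3 + 51^2/5) - 3*15
     = 0.057143 * 874.367 - 45
     = 4.963810.
Step 4: Ties present; correction factor C = 1 - 6/(14^3 - 14) = 0.997802. Corrected H = 4.963810 / 0.997802 = 4.974743.
Step 5: Under H0, H ~ chi^2(3); p-value = 0.173656.
Step 6: alpha = 0.05. fail to reject H0.

H = 4.9747, df = 3, p = 0.173656, fail to reject H0.


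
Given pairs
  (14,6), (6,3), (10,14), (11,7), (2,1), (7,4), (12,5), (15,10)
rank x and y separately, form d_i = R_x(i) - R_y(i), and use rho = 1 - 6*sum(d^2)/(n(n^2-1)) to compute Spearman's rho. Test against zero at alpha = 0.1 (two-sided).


Step 1: Rank x and y separately (midranks; no ties here).
rank(x): 14->7, 6->2, 10->4, 11->5, 2->1, 7->3, 12->6, 15->8
rank(y): 6->5, 3->2, 14->8, 7->6, 1->1, 4->3, 5->4, 10->7
Step 2: d_i = R_x(i) - R_y(i); compute d_i^2.
  (7-5)^2=4, (2-2)^2=0, (4-8)^2=16, (5-6)^2=1, (1-1)^2=0, (3-3)^2=0, (6-4)^2=4, (8-7)^2=1
sum(d^2) = 26.
Step 3: rho = 1 - 6*26 / (8*(8^2 - 1)) = 1 - 156/504 = 0.690476.
Step 4: Under H0, t = rho * sqrt((n-2)/(1-rho^2)) = 2.3382 ~ t(6).
Step 5: Two-sided p-value from the t-distribution with 6 df = 0.057990.
Step 6: alpha = 0.1. reject H0.

rho = 0.6905, p = 0.057990, reject H0 at alpha = 0.1.


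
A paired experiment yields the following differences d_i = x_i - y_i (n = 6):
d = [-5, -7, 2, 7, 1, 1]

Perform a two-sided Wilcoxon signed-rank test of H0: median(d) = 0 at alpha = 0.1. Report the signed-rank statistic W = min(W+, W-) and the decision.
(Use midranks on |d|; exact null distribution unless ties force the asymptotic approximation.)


Step 1: Drop any zero differences (none here) and take |d_i|.
|d| = [5, 7, 2, 7, 1, 1]
Step 2: Midrank |d_i| (ties get averaged ranks).
ranks: |5|->4, |7|->5.5, |2|->3, |7|->5.5, |1|->1.5, |1|->1.5
Step 3: Attach original signs; sum ranks with positive sign and with negative sign.
W+ = 3 + 5.5 + 1.5 + 1.5 = 11.5
W- = 4 + 5.5 = 9.5
(Check: W+ + W- = 21 should equal n(n+1)/2 = 21.)
Step 4: Test statistic W = min(W+, W-) = 9.5.
Step 5: Ties in |d|, so use the tie-corrected normal approximation.
        E[W] = n(n+1)/4 = 6*7/4 = 10.5.
        Tie groups: |d|=1 (t=2), |d|=7 (t=2); sum(t^3 - t) = 12.
        Var[W] = n(n+1)(2n+1)/24 - sum(t^3-t)/48 = 546/24 - 12/48 = 22.5.
        z = (W - E[W]) / sqrt(Var[W]) = (9.5 - 10.5) / 4.7434 = -0.2108.
        Two-sided p = 2*Phi(z) = 0.833029.
Step 6: alpha = 0.1. fail to reject H0.

W+ = 11.5, W- = 9.5, W = min = 9.5, p = 0.833029, fail to reject H0.


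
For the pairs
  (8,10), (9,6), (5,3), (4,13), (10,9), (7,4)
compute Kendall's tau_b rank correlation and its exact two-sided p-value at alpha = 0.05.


Step 1: Enumerate the 15 unordered pairs (i,j) with i<j and classify each by sign(x_j-x_i) * sign(y_j-y_i).
  (1,2):dx=+1,dy=-4->D; (1,3):dx=-3,dy=-7->C; (1,4):dx=-4,dy=+3->D; (1,5):dx=+2,dy=-1->D
  (1,6):dx=-1,dy=-6->C; (2,3):dx=-4,dy=-3->C; (2,4):dx=-5,dy=+7->D; (2,5):dx=+1,dy=+3->C
  (2,6):dx=-2,dy=-2->C; (3,4):dx=-1,dy=+10->D; (3,5):dx=+5,dy=+6->C; (3,6):dx=+2,dy=+1->C
  (4,5):dx=+6,dy=-4->D; (4,6):dx=+3,dy=-9->D; (5,6):dx=-3,dy=-5->C
Step 2: C = 8, D = 7, total pairs = 15.
Step 3: tau = (C - D)/(n(n-1)/2) = (8 - 7)/15 = 0.066667.
Step 4: Exact two-sided p-value (enumerate n! = 720 permutations of y under H0): p = 1.000000.
Step 5: alpha = 0.05. fail to reject H0.

tau_b = 0.0667 (C=8, D=7), p = 1.000000, fail to reject H0.


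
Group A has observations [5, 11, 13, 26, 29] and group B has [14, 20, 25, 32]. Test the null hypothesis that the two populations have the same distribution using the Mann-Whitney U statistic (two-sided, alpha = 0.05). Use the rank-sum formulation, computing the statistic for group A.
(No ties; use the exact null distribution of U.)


Step 1: Combine and sort all 9 observations; assign midranks.
sorted (value, group): (5,X), (11,X), (13,X), (14,Y), (20,Y), (25,Y), (26,X), (29,X), (32,Y)
ranks: 5->1, 11->2, 13->3, 14->4, 20->5, 25->6, 26->7, 29->8, 32->9
Step 2: Rank sum for X: R1 = 1 + 2 + 3 + 7 + 8 = 21.
Step 3: U_X = R1 - n1(n1+1)/2 = 21 - 5*6/2 = 21 - 15 = 6.
       U_Y = n1*n2 - U_X = 20 - 6 = 14.
Step 4: No ties, so the exact null distribution of U (based on enumerating the C(9,5) = 126 equally likely rank assignments) gives the two-sided p-value.
Step 5: p-value = 0.412698; compare to alpha = 0.05. fail to reject H0.

U_X = 6, p = 0.412698, fail to reject H0 at alpha = 0.05.


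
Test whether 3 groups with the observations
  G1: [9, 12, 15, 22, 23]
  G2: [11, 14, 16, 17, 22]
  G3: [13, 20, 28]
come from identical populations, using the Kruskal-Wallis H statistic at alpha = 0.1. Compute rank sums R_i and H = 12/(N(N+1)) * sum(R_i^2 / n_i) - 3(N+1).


Step 1: Combine all N = 13 observations and assign midranks.
sorted (value, group, rank): (9,G1,1), (11,G2,2), (12,G1,3), (13,G3,4), (14,G2,5), (15,G1,6), (16,G2,7), (17,G2,8), (20,G3,9), (22,G1,10.5), (22,G2,10.5), (23,G1,12), (28,G3,13)
Step 2: Sum ranks within each group.
R_1 = 32.5 (n_1 = 5)
R_2 = 32.5 (n_2 = 5)
R_3 = 26 (n_3 = 3)
Step 3: H = 12/(N(N+1)) * sum(R_i^2/n_i) - 3(N+1)
     = 12/(13*14) * (32.5^2/5 + 32.5^2/5 + 26^2/3) - 3*14
     = 0.065934 * 647.833 - 42
     = 0.714286.
Step 4: Ties present; correction factor C = 1 - 6/(13^3 - 13) = 0.997253. Corrected H = 0.714286 / 0.997253 = 0.716253.
Step 5: Under H0, H ~ chi^2(2); p-value = 0.698984.
Step 6: alpha = 0.1. fail to reject H0.

H = 0.7163, df = 2, p = 0.698984, fail to reject H0.


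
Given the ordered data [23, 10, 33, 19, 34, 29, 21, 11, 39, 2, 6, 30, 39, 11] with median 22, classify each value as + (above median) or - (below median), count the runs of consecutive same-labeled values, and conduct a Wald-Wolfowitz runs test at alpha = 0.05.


Step 1: Compute median = 22; label A = above, B = below.
Labels in order: ABABAABBABBAAB  (n_A = 7, n_B = 7)
Step 2: Count runs R = 10.
Step 3: Under H0 (random ordering), E[R] = 2*n_A*n_B/(n_A+n_B) + 1 = 2*7*7/14 + 1 = 8.0000.
        Var[R] = 2*n_A*n_B*(2*n_A*n_B - n_A - n_B) / ((n_A+n_B)^2 * (n_A+n_B-1)) = 8232/2548 = 3.2308.
        SD[R] = 1.7974.
Step 4: Continuity-corrected z = (R - 0.5 - E[R]) / SD[R] = (10 - 0.5 - 8.0000) / 1.7974 = 0.8345.
Step 5: Two-sided p-value via normal approximation = 2*(1 - Phi(|z|)) = 0.403986.
Step 6: alpha = 0.05. fail to reject H0.

R = 10, z = 0.8345, p = 0.403986, fail to reject H0.


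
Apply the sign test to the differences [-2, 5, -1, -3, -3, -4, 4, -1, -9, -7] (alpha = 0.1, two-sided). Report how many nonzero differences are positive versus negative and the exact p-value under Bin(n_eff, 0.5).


Step 1: Discard zero differences. Original n = 10; n_eff = number of nonzero differences = 10.
Nonzero differences (with sign): -2, +5, -1, -3, -3, -4, +4, -1, -9, -7
Step 2: Count signs: positive = 2, negative = 8.
Step 3: Under H0: P(positive) = 0.5, so the number of positives S ~ Bin(10, 0.5).
Step 4: Two-sided exact p-value = sum of Bin(10,0.5) probabilities at or below the observed probability = 0.109375.
Step 5: alpha = 0.1. fail to reject H0.

n_eff = 10, pos = 2, neg = 8, p = 0.109375, fail to reject H0.


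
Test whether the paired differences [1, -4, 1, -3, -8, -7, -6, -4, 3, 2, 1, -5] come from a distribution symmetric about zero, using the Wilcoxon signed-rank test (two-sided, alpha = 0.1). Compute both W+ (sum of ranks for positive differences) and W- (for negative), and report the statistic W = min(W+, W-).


Step 1: Drop any zero differences (none here) and take |d_i|.
|d| = [1, 4, 1, 3, 8, 7, 6, 4, 3, 2, 1, 5]
Step 2: Midrank |d_i| (ties get averaged ranks).
ranks: |1|->2, |4|->7.5, |1|->2, |3|->5.5, |8|->12, |7|->11, |6|->10, |4|->7.5, |3|->5.5, |2|->4, |1|->2, |5|->9
Step 3: Attach original signs; sum ranks with positive sign and with negative sign.
W+ = 2 + 2 + 5.5 + 4 + 2 = 15.5
W- = 7.5 + 5.5 + 12 + 11 + 10 + 7.5 + 9 = 62.5
(Check: W+ + W- = 78 should equal n(n+1)/2 = 78.)
Step 4: Test statistic W = min(W+, W-) = 15.5.
Step 5: Ties in |d|, so use the tie-corrected normal approximation.
        E[W] = n(n+1)/4 = 12*13/4 = 39.
        Tie groups: |d|=1 (t=3), |d|=3 (t=2), |d|=4 (t=2); sum(t^3 - t) = 36.
        Var[W] = n(n+1)(2n+1)/24 - sum(t^3-t)/48 = 3900/24 - 36/48 = 161.75.
        z = (W - E[W]) / sqrt(Var[W]) = (15.5 - 39) / 12.7181 = -1.8478.
        Two-sided p = 2*Phi(z) = 0.064637.
Step 6: alpha = 0.1. reject H0.

W+ = 15.5, W- = 62.5, W = min = 15.5, p = 0.064637, reject H0.


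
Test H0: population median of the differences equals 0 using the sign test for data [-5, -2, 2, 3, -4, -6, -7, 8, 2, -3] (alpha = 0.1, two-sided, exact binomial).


Step 1: Discard zero differences. Original n = 10; n_eff = number of nonzero differences = 10.
Nonzero differences (with sign): -5, -2, +2, +3, -4, -6, -7, +8, +2, -3
Step 2: Count signs: positive = 4, negative = 6.
Step 3: Under H0: P(positive) = 0.5, so the number of positives S ~ Bin(10, 0.5).
Step 4: Two-sided exact p-value = sum of Bin(10,0.5) probabilities at or below the observed probability = 0.753906.
Step 5: alpha = 0.1. fail to reject H0.

n_eff = 10, pos = 4, neg = 6, p = 0.753906, fail to reject H0.


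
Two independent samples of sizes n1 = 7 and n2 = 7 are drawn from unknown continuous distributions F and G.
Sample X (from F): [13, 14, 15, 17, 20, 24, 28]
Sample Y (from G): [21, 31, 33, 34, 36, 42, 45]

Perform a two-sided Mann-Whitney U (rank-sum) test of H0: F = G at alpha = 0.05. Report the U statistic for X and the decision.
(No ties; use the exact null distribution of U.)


Step 1: Combine and sort all 14 observations; assign midranks.
sorted (value, group): (13,X), (14,X), (15,X), (17,X), (20,X), (21,Y), (24,X), (28,X), (31,Y), (33,Y), (34,Y), (36,Y), (42,Y), (45,Y)
ranks: 13->1, 14->2, 15->3, 17->4, 20->5, 21->6, 24->7, 28->8, 31->9, 33->10, 34->11, 36->12, 42->13, 45->14
Step 2: Rank sum for X: R1 = 1 + 2 + 3 + 4 + 5 + 7 + 8 = 30.
Step 3: U_X = R1 - n1(n1+1)/2 = 30 - 7*8/2 = 30 - 28 = 2.
       U_Y = n1*n2 - U_X = 49 - 2 = 47.
Step 4: No ties, so the exact null distribution of U (based on enumerating the C(14,7) = 3432 equally likely rank assignments) gives the two-sided p-value.
Step 5: p-value = 0.002331; compare to alpha = 0.05. reject H0.

U_X = 2, p = 0.002331, reject H0 at alpha = 0.05.


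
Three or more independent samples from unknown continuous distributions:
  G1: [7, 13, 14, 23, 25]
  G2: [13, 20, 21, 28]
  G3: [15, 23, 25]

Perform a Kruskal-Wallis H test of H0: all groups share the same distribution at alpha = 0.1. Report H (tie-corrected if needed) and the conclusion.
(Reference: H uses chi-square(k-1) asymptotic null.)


Step 1: Combine all N = 12 observations and assign midranks.
sorted (value, group, rank): (7,G1,1), (13,G1,2.5), (13,G2,2.5), (14,G1,4), (15,G3,5), (20,G2,6), (21,G2,7), (23,G1,8.5), (23,G3,8.5), (25,G1,10.5), (25,G3,10.5), (28,G2,12)
Step 2: Sum ranks within each group.
R_1 = 26.5 (n_1 = 5)
R_2 = 27.5 (n_2 = 4)
R_3 = 24 (n_3 = 3)
Step 3: H = 12/(N(N+1)) * sum(R_i^2/n_i) - 3(N+1)
     = 12/(12*13) * (26.5^2/5 + 27.5^2/4 + 24^2/3) - 3*13
     = 0.076923 * 521.513 - 39
     = 1.116346.
Step 4: Ties present; correction factor C = 1 - 18/(12^3 - 12) = 0.989510. Corrected H = 1.116346 / 0.989510 = 1.128180.
Step 5: Under H0, H ~ chi^2(2); p-value = 0.568878.
Step 6: alpha = 0.1. fail to reject H0.

H = 1.1282, df = 2, p = 0.568878, fail to reject H0.


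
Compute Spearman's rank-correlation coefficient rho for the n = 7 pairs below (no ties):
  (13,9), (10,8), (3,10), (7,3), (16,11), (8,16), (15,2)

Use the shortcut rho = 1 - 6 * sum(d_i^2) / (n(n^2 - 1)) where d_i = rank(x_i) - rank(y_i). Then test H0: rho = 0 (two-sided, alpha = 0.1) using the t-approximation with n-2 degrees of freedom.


Step 1: Rank x and y separately (midranks; no ties here).
rank(x): 13->5, 10->4, 3->1, 7->2, 16->7, 8->3, 15->6
rank(y): 9->4, 8->3, 10->5, 3->2, 11->6, 16->7, 2->1
Step 2: d_i = R_x(i) - R_y(i); compute d_i^2.
  (5-4)^2=1, (4-3)^2=1, (1-5)^2=16, (2-2)^2=0, (7-6)^2=1, (3-7)^2=16, (6-1)^2=25
sum(d^2) = 60.
Step 3: rho = 1 - 6*60 / (7*(7^2 - 1)) = 1 - 360/336 = -0.071429.
Step 4: Under H0, t = rho * sqrt((n-2)/(1-rho^2)) = -0.1601 ~ t(5).
Step 5: Two-sided p-value from the t-distribution with 5 df = 0.879048.
Step 6: alpha = 0.1. fail to reject H0.

rho = -0.0714, p = 0.879048, fail to reject H0 at alpha = 0.1.


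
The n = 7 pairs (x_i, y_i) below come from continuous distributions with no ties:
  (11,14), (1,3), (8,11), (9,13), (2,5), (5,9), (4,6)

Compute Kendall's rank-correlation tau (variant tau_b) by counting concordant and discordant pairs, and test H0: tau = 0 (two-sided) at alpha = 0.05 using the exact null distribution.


Step 1: Enumerate the 21 unordered pairs (i,j) with i<j and classify each by sign(x_j-x_i) * sign(y_j-y_i).
  (1,2):dx=-10,dy=-11->C; (1,3):dx=-3,dy=-3->C; (1,4):dx=-2,dy=-1->C; (1,5):dx=-9,dy=-9->C
  (1,6):dx=-6,dy=-5->C; (1,7):dx=-7,dy=-8->C; (2,3):dx=+7,dy=+8->C; (2,4):dx=+8,dy=+10->C
  (2,5):dx=+1,dy=+2->C; (2,6):dx=+4,dy=+6->C; (2,7):dx=+3,dy=+3->C; (3,4):dx=+1,dy=+2->C
  (3,5):dx=-6,dy=-6->C; (3,6):dx=-3,dy=-2->C; (3,7):dx=-4,dy=-5->C; (4,5):dx=-7,dy=-8->C
  (4,6):dx=-4,dy=-4->C; (4,7):dx=-5,dy=-7->C; (5,6):dx=+3,dy=+4->C; (5,7):dx=+2,dy=+1->C
  (6,7):dx=-1,dy=-3->C
Step 2: C = 21, D = 0, total pairs = 21.
Step 3: tau = (C - D)/(n(n-1)/2) = (21 - 0)/21 = 1.000000.
Step 4: Exact two-sided p-value (enumerate n! = 5040 permutations of y under H0): p = 0.000397.
Step 5: alpha = 0.05. reject H0.

tau_b = 1.0000 (C=21, D=0), p = 0.000397, reject H0.


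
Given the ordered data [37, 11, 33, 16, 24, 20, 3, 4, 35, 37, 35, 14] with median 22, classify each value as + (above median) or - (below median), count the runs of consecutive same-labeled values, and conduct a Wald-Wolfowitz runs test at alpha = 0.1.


Step 1: Compute median = 22; label A = above, B = below.
Labels in order: ABABABBBAAAB  (n_A = 6, n_B = 6)
Step 2: Count runs R = 8.
Step 3: Under H0 (random ordering), E[R] = 2*n_A*n_B/(n_A+n_B) + 1 = 2*6*6/12 + 1 = 7.0000.
        Var[R] = 2*n_A*n_B*(2*n_A*n_B - n_A - n_B) / ((n_A+n_B)^2 * (n_A+n_B-1)) = 4320/1584 = 2.7273.
        SD[R] = 1.6514.
Step 4: Continuity-corrected z = (R - 0.5 - E[R]) / SD[R] = (8 - 0.5 - 7.0000) / 1.6514 = 0.3028.
Step 5: Two-sided p-value via normal approximation = 2*(1 - Phi(|z|)) = 0.762069.
Step 6: alpha = 0.1. fail to reject H0.

R = 8, z = 0.3028, p = 0.762069, fail to reject H0.


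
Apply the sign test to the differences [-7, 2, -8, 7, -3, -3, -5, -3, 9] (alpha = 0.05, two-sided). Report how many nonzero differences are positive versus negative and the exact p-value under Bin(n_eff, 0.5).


Step 1: Discard zero differences. Original n = 9; n_eff = number of nonzero differences = 9.
Nonzero differences (with sign): -7, +2, -8, +7, -3, -3, -5, -3, +9
Step 2: Count signs: positive = 3, negative = 6.
Step 3: Under H0: P(positive) = 0.5, so the number of positives S ~ Bin(9, 0.5).
Step 4: Two-sided exact p-value = sum of Bin(9,0.5) probabilities at or below the observed probability = 0.507812.
Step 5: alpha = 0.05. fail to reject H0.

n_eff = 9, pos = 3, neg = 6, p = 0.507812, fail to reject H0.


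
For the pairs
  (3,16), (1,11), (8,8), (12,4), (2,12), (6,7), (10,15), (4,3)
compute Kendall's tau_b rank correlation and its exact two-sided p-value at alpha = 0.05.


Step 1: Enumerate the 28 unordered pairs (i,j) with i<j and classify each by sign(x_j-x_i) * sign(y_j-y_i).
  (1,2):dx=-2,dy=-5->C; (1,3):dx=+5,dy=-8->D; (1,4):dx=+9,dy=-12->D; (1,5):dx=-1,dy=-4->C
  (1,6):dx=+3,dy=-9->D; (1,7):dx=+7,dy=-1->D; (1,8):dx=+1,dy=-13->D; (2,3):dx=+7,dy=-3->D
  (2,4):dx=+11,dy=-7->D; (2,5):dx=+1,dy=+1->C; (2,6):dx=+5,dy=-4->D; (2,7):dx=+9,dy=+4->C
  (2,8):dx=+3,dy=-8->D; (3,4):dx=+4,dy=-4->D; (3,5):dx=-6,dy=+4->D; (3,6):dx=-2,dy=-1->C
  (3,7):dx=+2,dy=+7->C; (3,8):dx=-4,dy=-5->C; (4,5):dx=-10,dy=+8->D; (4,6):dx=-6,dy=+3->D
  (4,7):dx=-2,dy=+11->D; (4,8):dx=-8,dy=-1->C; (5,6):dx=+4,dy=-5->D; (5,7):dx=+8,dy=+3->C
  (5,8):dx=+2,dy=-9->D; (6,7):dx=+4,dy=+8->C; (6,8):dx=-2,dy=-4->C; (7,8):dx=-6,dy=-12->C
Step 2: C = 12, D = 16, total pairs = 28.
Step 3: tau = (C - D)/(n(n-1)/2) = (12 - 16)/28 = -0.142857.
Step 4: Exact two-sided p-value (enumerate n! = 40320 permutations of y under H0): p = 0.719544.
Step 5: alpha = 0.05. fail to reject H0.

tau_b = -0.1429 (C=12, D=16), p = 0.719544, fail to reject H0.


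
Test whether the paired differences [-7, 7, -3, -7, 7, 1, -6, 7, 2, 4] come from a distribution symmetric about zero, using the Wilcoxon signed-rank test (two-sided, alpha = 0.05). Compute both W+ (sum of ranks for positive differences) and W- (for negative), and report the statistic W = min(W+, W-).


Step 1: Drop any zero differences (none here) and take |d_i|.
|d| = [7, 7, 3, 7, 7, 1, 6, 7, 2, 4]
Step 2: Midrank |d_i| (ties get averaged ranks).
ranks: |7|->8, |7|->8, |3|->3, |7|->8, |7|->8, |1|->1, |6|->5, |7|->8, |2|->2, |4|->4
Step 3: Attach original signs; sum ranks with positive sign and with negative sign.
W+ = 8 + 8 + 1 + 8 + 2 + 4 = 31
W- = 8 + 3 + 8 + 5 = 24
(Check: W+ + W- = 55 should equal n(n+1)/2 = 55.)
Step 4: Test statistic W = min(W+, W-) = 24.
Step 5: Ties in |d|, so use the tie-corrected normal approximation.
        E[W] = n(n+1)/4 = 10*11/4 = 27.5.
        Tie groups: |d|=7 (t=5); sum(t^3 - t) = 120.
        Var[W] = n(n+1)(2n+1)/24 - sum(t^3-t)/48 = 2310/24 - 120/48 = 93.75.
        z = (W - E[W]) / sqrt(Var[W]) = (24 - 27.5) / 9.6825 = -0.3615.
        Two-sided p = 2*Phi(z) = 0.717742.
Step 6: alpha = 0.05. fail to reject H0.

W+ = 31, W- = 24, W = min = 24, p = 0.717742, fail to reject H0.


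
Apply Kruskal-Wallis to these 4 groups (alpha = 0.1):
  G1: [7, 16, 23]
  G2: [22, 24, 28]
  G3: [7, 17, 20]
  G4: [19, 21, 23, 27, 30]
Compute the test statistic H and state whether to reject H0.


Step 1: Combine all N = 14 observations and assign midranks.
sorted (value, group, rank): (7,G1,1.5), (7,G3,1.5), (16,G1,3), (17,G3,4), (19,G4,5), (20,G3,6), (21,G4,7), (22,G2,8), (23,G1,9.5), (23,G4,9.5), (24,G2,11), (27,G4,12), (28,G2,13), (30,G4,14)
Step 2: Sum ranks within each group.
R_1 = 14 (n_1 = 3)
R_2 = 32 (n_2 = 3)
R_3 = 11.5 (n_3 = 3)
R_4 = 47.5 (n_4 = 5)
Step 3: H = 12/(N(N+1)) * sum(R_i^2/n_i) - 3(N+1)
     = 12/(14*15) * (14^2/3 + 32^2/3 + 11.5^2/3 + 47.5^2/5) - 3*15
     = 0.057143 * 902 - 45
     = 6.542857.
Step 4: Ties present; correction factor C = 1 - 12/(14^3 - 14) = 0.995604. Corrected H = 6.542857 / 0.995604 = 6.571744.
Step 5: Under H0, H ~ chi^2(3); p-value = 0.086876.
Step 6: alpha = 0.1. reject H0.

H = 6.5717, df = 3, p = 0.086876, reject H0.


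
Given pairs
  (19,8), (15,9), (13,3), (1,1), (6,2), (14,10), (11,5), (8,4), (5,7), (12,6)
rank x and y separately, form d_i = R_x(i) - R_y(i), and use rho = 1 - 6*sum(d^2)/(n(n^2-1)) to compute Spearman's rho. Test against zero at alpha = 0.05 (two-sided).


Step 1: Rank x and y separately (midranks; no ties here).
rank(x): 19->10, 15->9, 13->7, 1->1, 6->3, 14->8, 11->5, 8->4, 5->2, 12->6
rank(y): 8->8, 9->9, 3->3, 1->1, 2->2, 10->10, 5->5, 4->4, 7->7, 6->6
Step 2: d_i = R_x(i) - R_y(i); compute d_i^2.
  (10-8)^2=4, (9-9)^2=0, (7-3)^2=16, (1-1)^2=0, (3-2)^2=1, (8-10)^2=4, (5-5)^2=0, (4-4)^2=0, (2-7)^2=25, (6-6)^2=0
sum(d^2) = 50.
Step 3: rho = 1 - 6*50 / (10*(10^2 - 1)) = 1 - 300/990 = 0.696970.
Step 4: Under H0, t = rho * sqrt((n-2)/(1-rho^2)) = 2.7490 ~ t(8).
Step 5: Two-sided p-value from the t-distribution with 8 df = 0.025097.
Step 6: alpha = 0.05. reject H0.

rho = 0.6970, p = 0.025097, reject H0 at alpha = 0.05.


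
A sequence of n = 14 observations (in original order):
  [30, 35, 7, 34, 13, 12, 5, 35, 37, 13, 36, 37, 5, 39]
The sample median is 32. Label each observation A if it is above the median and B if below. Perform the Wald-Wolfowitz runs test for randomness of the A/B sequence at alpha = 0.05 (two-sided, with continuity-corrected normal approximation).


Step 1: Compute median = 32; label A = above, B = below.
Labels in order: BABABBBAABAABA  (n_A = 7, n_B = 7)
Step 2: Count runs R = 10.
Step 3: Under H0 (random ordering), E[R] = 2*n_A*n_B/(n_A+n_B) + 1 = 2*7*7/14 + 1 = 8.0000.
        Var[R] = 2*n_A*n_B*(2*n_A*n_B - n_A - n_B) / ((n_A+n_B)^2 * (n_A+n_B-1)) = 8232/2548 = 3.2308.
        SD[R] = 1.7974.
Step 4: Continuity-corrected z = (R - 0.5 - E[R]) / SD[R] = (10 - 0.5 - 8.0000) / 1.7974 = 0.8345.
Step 5: Two-sided p-value via normal approximation = 2*(1 - Phi(|z|)) = 0.403986.
Step 6: alpha = 0.05. fail to reject H0.

R = 10, z = 0.8345, p = 0.403986, fail to reject H0.
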